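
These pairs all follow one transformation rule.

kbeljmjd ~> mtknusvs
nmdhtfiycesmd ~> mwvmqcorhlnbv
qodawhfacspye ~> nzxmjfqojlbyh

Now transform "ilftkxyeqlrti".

rruoctghnzuac

Rule — shift every letter 9 places forward in the alphabet (wrapping around), then move the last character to the front.
Applying that to "ilftkxyeqlrti" gives "rruoctghnzuac".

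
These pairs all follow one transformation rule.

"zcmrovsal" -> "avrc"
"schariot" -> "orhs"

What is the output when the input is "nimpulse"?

sumn

Looking at the pairs, the operation is to reverse the string, then keep every other character starting from the second (positions 2nd, 4th, 6th, ...).
For "nimpulse", step one produces "eslupmin"; step two turns that into "sumn".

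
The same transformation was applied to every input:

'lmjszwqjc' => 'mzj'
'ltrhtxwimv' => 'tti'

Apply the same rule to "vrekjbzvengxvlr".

rjvgl

Looking at the pairs, the operation is to keep one character in every 3, starting at position 2 (positions 2nd, 5th, 8th, ...).
For "vrekjbzvengxvlr" the result is "rjvgl".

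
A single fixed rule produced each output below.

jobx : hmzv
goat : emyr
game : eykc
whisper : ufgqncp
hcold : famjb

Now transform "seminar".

qckglyp

The rule is to shift every letter 2 places backward in the alphabet (wrapping around).
Applying that to "seminar" gives "qckglyp".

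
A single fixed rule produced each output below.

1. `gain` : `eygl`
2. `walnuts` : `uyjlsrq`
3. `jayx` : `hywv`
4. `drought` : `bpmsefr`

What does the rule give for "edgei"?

The transformation: shift every letter 2 places backward in the alphabet (wrapping around).
Doing the same to "edgei": "cbecg".

cbecg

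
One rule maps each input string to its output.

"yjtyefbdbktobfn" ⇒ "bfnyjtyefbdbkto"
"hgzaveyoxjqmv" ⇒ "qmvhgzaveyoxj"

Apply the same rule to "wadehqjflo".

flowadehqj

Looking at the pairs, the operation is to move the last 3 characters to the front (rotate right by 3).
Doing the same to "wadehqjflo": "flowadehqj".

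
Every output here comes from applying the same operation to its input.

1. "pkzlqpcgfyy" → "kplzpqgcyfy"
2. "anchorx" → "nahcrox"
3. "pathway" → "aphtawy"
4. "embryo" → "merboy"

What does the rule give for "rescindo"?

ercsniod

The pattern: swap each adjacent pair of characters (1↔2, 3↔4, ...).
So "rescindo" becomes "ercsniod".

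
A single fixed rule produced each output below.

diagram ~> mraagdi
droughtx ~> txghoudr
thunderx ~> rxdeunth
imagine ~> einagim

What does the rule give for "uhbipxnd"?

The transformation: swap each adjacent pair of characters (1↔2, 3↔4, ...), then reverse the string.
"uhbipxnd" → "ndpxbiuh".

ndpxbiuh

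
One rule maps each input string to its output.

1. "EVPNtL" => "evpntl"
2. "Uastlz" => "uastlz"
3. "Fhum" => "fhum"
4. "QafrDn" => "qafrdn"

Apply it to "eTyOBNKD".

etyobnkd

What's happening: convert every letter to lowercase.
For "eTyOBNKD" the result is "etyobnkd".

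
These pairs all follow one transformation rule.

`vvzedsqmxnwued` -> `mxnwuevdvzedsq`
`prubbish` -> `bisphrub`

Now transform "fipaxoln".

What's happening: swap the first and last characters, then swap the front and back halves of the string.
"fipaxoln" → "nipaxolf" → "xolfnipa".

xolfnipa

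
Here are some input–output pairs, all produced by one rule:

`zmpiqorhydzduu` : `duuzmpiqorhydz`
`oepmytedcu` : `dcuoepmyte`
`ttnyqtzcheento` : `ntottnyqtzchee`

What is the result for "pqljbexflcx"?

lcxpqljbexf

Rule — move the last 3 characters to the front (rotate right by 3).
For "pqljbexflcx" the result is "lcxpqljbexf".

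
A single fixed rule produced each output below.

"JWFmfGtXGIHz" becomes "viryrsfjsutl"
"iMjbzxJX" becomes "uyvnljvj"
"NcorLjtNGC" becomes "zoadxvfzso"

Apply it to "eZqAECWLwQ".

qlcmqoixic

Rule — shift every letter 12 places forward in the alphabet (wrapping around), then convert every letter to lowercase.
"eZqAECWLwQ" → "qlcmqoixic".
(Check on "JWFmfGtXGIHz": → "VIRyrSfJSUTl" → "viryrsfjsutl" ✓)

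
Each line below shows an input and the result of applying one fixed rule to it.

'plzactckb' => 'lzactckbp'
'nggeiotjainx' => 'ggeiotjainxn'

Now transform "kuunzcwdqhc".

uunzcwdqhck

Each output is the input with this applied: move the first character to the end.
Applying that to "kuunzcwdqhc" gives "uunzcwdqhck".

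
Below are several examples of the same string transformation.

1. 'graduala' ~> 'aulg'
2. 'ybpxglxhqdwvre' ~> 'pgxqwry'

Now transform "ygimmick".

Each output is the input with this applied: move the first 2 characters to the end (rotate left by 2), then keep every other character starting from the first (positions 1st, 3rd, 5th, ...).
"ygimmick" → "immickyg" → "imcy".

imcy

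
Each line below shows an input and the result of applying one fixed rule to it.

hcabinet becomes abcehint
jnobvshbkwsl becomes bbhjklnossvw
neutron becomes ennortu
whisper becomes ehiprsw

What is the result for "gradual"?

aadglru

The rule is to sort the characters into alphabetical order.
So "gradual" becomes "aadglru".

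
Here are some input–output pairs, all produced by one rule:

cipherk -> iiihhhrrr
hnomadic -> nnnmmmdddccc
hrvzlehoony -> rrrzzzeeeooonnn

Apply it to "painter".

The rule is to keep every other character starting from the second (positions 2nd, 4th, 6th, ...), then repeat every character 3 times.
"painter" → "ane" → "aaannneee".

aaannneee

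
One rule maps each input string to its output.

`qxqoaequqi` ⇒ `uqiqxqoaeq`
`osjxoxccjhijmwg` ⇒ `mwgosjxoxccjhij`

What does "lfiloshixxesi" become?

esilfiloshixx

In each case the input is transformed by: move the last 3 characters to the front (rotate right by 3).
"lfiloshixxesi" → "esilfiloshixx".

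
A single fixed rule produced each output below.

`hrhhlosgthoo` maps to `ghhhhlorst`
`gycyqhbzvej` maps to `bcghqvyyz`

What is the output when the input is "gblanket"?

abgkln

In each case the input is transformed by: delete the last 2 characters, then sort the characters into alphabetical order.
For "gblanket", step one produces "gblank"; step two turns that into "abgkln".
(Check on "hrhhlosgthoo": → "hrhhlosgth" → "ghhhhlorst" ✓)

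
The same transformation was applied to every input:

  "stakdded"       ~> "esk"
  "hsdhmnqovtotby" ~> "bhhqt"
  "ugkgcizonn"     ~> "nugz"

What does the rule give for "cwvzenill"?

In each case the input is transformed by: keep one character in every 3, starting at position 1 (positions 1st, 4th, 7th, ...), then move the last character to the front.
For "cwvzenill", step one produces "czi"; step two turns that into "icz".

icz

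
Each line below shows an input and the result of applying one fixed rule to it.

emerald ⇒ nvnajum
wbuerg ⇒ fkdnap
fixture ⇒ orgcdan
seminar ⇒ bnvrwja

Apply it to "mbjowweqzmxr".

The pattern: shift every letter 9 places forward in the alphabet (wrapping around).
For "mbjowweqzmxr" the result is "vksxffnzivga".

vksxffnzivga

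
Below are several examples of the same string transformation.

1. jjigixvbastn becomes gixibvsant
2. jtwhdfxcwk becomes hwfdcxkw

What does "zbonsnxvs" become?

nonsvxs

Looking at the pairs, the operation is to delete the first 2 characters, then swap each adjacent pair of characters (1↔2, 3↔4, ...).
Working it through for "zbonsnxvs": intermediate "onsnxvs", final "nonsvxs".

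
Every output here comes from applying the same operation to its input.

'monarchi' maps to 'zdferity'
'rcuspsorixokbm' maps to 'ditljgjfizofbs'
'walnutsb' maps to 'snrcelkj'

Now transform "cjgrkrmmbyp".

The pattern: shift every letter 9 places backward in the alphabet (wrapping around), then move the last character to the front.
On "cjgrkrmmbyp": the first step gives "taxibiddspg", and the second then gives "gtaxibiddsp".
(Check on "monarchi": → "dferityz" → "zdferity" ✓)

gtaxibiddsp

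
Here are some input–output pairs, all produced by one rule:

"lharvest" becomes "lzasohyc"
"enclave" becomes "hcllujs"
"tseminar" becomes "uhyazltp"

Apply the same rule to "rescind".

The pattern: shift every letter 7 places forward in the alphabet (wrapping around), then move the last 3 characters to the front (rotate right by 3).
So "rescind" becomes "pukylzj".

pukylzj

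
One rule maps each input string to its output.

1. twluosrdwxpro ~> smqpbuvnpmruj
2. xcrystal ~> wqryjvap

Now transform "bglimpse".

Each output is the input with this applied: move the first 3 characters to the end (rotate left by 3), then shift every letter 2 places backward in the alphabet (wrapping around).
Applying that to "bglimpse" gives "gknqczej".

gknqczej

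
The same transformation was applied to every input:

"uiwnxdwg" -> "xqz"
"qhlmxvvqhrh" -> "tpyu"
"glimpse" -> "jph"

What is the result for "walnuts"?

The transformation: keep one character in every 3, starting at position 1 (positions 1st, 4th, 7th, ...), then shift every letter 3 places forward in the alphabet (wrapping around).
On "walnuts": the first step gives "wns", and the second then gives "zqv".
(Check on "glimpse": → "gme" → "jph" ✓)

zqv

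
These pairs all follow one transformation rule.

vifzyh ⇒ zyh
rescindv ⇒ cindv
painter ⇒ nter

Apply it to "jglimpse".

impse

Looking at the pairs, the operation is to delete the first 3 characters.
So "jglimpse" becomes "impse".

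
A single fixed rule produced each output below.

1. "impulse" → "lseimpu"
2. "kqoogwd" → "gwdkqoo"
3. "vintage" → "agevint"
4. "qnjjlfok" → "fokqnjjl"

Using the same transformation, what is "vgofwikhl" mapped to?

What's happening: move the last 3 characters to the front (rotate right by 3).
"vgofwikhl" → "khlvgofwi".

khlvgofwi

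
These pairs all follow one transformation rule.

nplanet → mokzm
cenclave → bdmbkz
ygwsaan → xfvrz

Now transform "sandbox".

The transformation: delete the last 2 characters, then shift every letter 1 place backward in the alphabet (wrapping around).
On "sandbox": the first step gives "sandb", and the second then gives "rzmca".
(Check on "ygwsaan": → "ygwsa" → "xfvrz" ✓)

rzmca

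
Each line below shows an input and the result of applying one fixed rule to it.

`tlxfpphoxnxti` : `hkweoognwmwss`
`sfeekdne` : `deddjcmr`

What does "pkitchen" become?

Looking at the pairs, the operation is to swap the first and last characters, then shift every letter 1 place backward in the alphabet (wrapping around).
Working it through for "pkitchen": intermediate "nkitchep", final "mjhsbgdo".

mjhsbgdo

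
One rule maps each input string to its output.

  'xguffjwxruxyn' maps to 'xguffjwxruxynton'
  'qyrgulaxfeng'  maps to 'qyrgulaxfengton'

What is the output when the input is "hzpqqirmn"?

In each case the input is transformed by: append "ton".
So "hzpqqirmn" becomes "hzpqqirmnton".

hzpqqirmnton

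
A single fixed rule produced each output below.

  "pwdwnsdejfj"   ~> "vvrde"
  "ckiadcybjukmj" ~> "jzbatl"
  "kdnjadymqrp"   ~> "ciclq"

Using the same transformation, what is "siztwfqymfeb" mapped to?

hsexea

The pattern: shift every letter 1 place backward in the alphabet (wrapping around), then keep every other character starting from the second (positions 2nd, 4th, 6th, ...).
For "siztwfqymfeb" the result is "hsexea".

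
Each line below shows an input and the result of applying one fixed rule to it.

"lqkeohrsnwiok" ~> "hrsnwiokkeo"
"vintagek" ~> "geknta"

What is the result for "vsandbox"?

Each output is the input with this applied: delete the first 2 characters, then move the first 3 characters to the end (rotate left by 3).
On "vsandbox" that produces "boxand".

boxand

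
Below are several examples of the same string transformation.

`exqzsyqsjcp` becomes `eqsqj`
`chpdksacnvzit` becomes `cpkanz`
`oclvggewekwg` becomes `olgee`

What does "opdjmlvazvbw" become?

What's happening: keep every other character starting from the first (positions 1st, 3rd, 5th, ...), then delete the last character.
"opdjmlvazvbw" → "odmvzb" → "odmvz".

odmvz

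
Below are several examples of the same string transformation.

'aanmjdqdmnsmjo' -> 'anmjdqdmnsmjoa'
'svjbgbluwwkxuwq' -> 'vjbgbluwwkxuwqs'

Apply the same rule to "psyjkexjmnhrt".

Each output is the input with this applied: move the first character to the end.
On "psyjkexjmnhrt" that produces "syjkexjmnhrtp".

syjkexjmnhrtp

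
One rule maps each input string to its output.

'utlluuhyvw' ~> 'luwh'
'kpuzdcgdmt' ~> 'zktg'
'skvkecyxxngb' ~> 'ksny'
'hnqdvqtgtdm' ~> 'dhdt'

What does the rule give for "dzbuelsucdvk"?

Looking at the pairs, the operation is to keep one character in every 3, starting at position 1 (positions 1st, 4th, 7th, ...), then swap each adjacent pair of characters (1↔2, 3↔4, ...).
Working it through for "dzbuelsucdvk": intermediate "dusd", final "udds".

udds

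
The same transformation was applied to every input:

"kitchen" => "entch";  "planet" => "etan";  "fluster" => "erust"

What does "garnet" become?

etrn

What's happening: delete the first 2 characters, then move the last 2 characters to the front (rotate right by 2).
On "garnet" that produces "etrn".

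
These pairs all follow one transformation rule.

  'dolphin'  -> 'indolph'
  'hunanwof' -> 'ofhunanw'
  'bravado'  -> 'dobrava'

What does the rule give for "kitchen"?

enkitch

In each case the input is transformed by: move the last 2 characters to the front (rotate right by 2).
On "kitchen" that produces "enkitch".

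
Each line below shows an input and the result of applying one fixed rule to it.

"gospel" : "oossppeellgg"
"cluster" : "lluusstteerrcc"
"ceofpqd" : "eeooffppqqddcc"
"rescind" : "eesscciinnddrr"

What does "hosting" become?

The rule is to move the first character to the end, then double every character.
"hosting" → "oossttiinngghh".

oossttiinngghh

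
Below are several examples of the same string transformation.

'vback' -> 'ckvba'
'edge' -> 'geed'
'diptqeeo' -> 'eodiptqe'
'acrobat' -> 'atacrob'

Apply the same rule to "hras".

ashr

Looking at the pairs, the operation is to move the last 2 characters to the front (rotate right by 2).
On "hras" that produces "ashr".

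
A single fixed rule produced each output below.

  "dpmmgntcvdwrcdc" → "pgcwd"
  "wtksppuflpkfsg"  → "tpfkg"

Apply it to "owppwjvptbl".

The transformation: keep one character in every 3, starting at position 2 (positions 2nd, 5th, 8th, ...).
Doing the same to "owppwjvptbl": "wwpl".

wwpl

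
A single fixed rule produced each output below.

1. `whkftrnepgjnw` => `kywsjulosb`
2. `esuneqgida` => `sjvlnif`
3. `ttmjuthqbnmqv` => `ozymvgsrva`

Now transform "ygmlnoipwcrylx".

The transformation: delete the first 3 characters, then shift every letter 5 places forward in the alphabet (wrapping around).
"ygmlnoipwcrylx" → "qstnubhwdqc".

qstnubhwdqc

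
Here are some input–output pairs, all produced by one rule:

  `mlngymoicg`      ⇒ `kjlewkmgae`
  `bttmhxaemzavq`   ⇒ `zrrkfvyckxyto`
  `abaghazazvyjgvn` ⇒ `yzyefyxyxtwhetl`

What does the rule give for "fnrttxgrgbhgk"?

dlprrvepezfei

What's happening: shift every letter 2 places backward in the alphabet (wrapping around).
On "fnrttxgrgbhgk" that produces "dlprrvepezfei".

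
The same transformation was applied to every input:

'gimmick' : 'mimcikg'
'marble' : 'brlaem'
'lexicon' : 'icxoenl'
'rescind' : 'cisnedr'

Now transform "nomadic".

Rule — take characters alternately from the front and the back (1st, last, 2nd, 2nd-last, ...), then reverse the string.
Starting from "nomadic": after the first operation, "ncoimda"; after the second, "admiocn".

admiocn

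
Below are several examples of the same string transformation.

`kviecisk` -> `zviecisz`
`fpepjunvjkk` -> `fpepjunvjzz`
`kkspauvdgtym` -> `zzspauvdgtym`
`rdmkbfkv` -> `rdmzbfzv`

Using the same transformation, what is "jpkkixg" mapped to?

The rule is to replace every "k" with "z".
"jpkkixg" → "jpzzixg".

jpzzixg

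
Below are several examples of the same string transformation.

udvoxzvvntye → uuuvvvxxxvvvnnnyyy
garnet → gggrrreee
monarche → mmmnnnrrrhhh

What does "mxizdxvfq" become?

mmmiiidddvvvqqq

The pattern: keep every other character starting from the first (positions 1st, 3rd, 5th, ...), then repeat every character 3 times.
"mxizdxvfq" → "midvq" → "mmmiiidddvvvqqq".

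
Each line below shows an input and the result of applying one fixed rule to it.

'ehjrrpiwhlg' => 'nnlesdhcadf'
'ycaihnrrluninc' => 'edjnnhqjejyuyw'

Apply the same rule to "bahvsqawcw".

romwsysxwd

Rule — move the first 3 characters to the end (rotate left by 3), then shift every letter 4 places backward in the alphabet (wrapping around).
Working it through for "bahvsqawcw": intermediate "vsqawcwbah", final "romwsysxwd".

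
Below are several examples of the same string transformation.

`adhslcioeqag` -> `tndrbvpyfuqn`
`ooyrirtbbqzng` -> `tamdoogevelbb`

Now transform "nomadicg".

tpvqnzba

Rule — shift every letter 13 places forward in the alphabet (wrapping around) — i.e. ROT13, then reverse the string.
For "nomadicg", step one produces "abznqvpt"; step two turns that into "tpvqnzba".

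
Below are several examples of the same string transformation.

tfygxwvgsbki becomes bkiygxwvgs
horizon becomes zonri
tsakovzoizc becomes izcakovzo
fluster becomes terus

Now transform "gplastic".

ticlas

Looking at the pairs, the operation is to delete the first 2 characters, then move the last 3 characters to the front (rotate right by 3).
Starting from "gplastic": after the first operation, "lastic"; after the second, "ticlas".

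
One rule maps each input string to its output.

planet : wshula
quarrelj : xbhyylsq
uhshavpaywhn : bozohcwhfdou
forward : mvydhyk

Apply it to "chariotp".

Rule — shift every letter 7 places forward in the alphabet (wrapping around).
For "chariotp" the result is "johypvaw".

johypvaw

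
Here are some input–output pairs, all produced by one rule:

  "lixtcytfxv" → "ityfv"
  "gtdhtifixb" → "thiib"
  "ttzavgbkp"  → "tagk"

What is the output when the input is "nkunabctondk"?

knbtnk

The transformation: keep every other character starting from the second (positions 2nd, 4th, 6th, ...).
On "nkunabctondk" that produces "knbtnk".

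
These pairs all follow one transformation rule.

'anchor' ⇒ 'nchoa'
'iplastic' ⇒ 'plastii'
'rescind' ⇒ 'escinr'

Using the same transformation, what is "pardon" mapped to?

ardop

The rule is to delete the last character, then move the first character to the end.
For "pardon", step one produces "pardo"; step two turns that into "ardop".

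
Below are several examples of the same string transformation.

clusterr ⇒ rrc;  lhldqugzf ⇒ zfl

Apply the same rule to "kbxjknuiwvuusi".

sik

What's happening: move the last 2 characters to the front (rotate right by 2), then keep only the first 3 characters.
On "kbxjknuiwvuusi": the first step gives "sikbxjknuiwvuu", and the second then gives "sik".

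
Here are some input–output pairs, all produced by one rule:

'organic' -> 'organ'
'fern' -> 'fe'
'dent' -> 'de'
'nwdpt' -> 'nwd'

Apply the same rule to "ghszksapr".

The pattern: delete the last 2 characters.
On "ghszksapr" that produces "ghszksa".

ghszksa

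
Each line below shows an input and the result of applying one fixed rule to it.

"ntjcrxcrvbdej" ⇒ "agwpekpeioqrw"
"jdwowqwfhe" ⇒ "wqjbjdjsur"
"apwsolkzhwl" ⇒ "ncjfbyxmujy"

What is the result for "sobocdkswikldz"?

fbobpqxfjvxyqm

Looking at the pairs, the operation is to shift every letter 13 places forward in the alphabet (wrapping around) — i.e. ROT13.
"sobocdkswikldz" → "fbobpqxfjvxyqm".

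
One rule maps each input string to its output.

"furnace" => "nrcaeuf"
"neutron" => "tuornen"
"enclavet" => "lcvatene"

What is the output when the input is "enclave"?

lcvaene

In each case the input is transformed by: swap each adjacent pair of characters (1↔2, 3↔4, ...), then move the first 2 characters to the end (rotate left by 2).
"enclave" → "nelcvae" → "lcvaene".
(Check on "enclavet": → "nelcvate" → "lcvatene" ✓)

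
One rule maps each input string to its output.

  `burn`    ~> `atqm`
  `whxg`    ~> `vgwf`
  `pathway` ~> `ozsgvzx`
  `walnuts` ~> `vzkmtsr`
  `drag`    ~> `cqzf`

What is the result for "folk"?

The rule is to shift every letter 1 place backward in the alphabet (wrapping around).
For "folk" the result is "enkj".

enkj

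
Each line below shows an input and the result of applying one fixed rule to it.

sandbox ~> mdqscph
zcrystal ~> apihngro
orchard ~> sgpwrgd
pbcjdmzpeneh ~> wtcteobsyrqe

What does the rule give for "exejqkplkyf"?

unzaezfytmt

The rule is to reverse the string, then shift every letter 11 places backward in the alphabet (wrapping around).
For "exejqkplkyf", step one produces "fyklpkqjexe"; step two turns that into "unzaezfytmt".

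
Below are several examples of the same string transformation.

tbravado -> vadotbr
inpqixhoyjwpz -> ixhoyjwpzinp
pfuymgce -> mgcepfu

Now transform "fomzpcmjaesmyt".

pcmjaesmytfom

The transformation: move the first 3 characters to the end (rotate left by 3), then delete the first character.
So "fomzpcmjaesmyt" becomes "pcmjaesmytfom".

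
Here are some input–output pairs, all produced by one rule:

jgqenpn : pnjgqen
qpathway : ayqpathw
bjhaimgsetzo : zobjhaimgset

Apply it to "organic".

icorgan

The rule is to move the last 2 characters to the front (rotate right by 2).
For "organic" the result is "icorgan".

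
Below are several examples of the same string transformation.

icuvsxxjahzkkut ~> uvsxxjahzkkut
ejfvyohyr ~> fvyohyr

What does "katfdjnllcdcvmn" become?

The pattern: delete the first 2 characters.
On "katfdjnllcdcvmn" that produces "tfdjnllcdcvmn".

tfdjnllcdcvmn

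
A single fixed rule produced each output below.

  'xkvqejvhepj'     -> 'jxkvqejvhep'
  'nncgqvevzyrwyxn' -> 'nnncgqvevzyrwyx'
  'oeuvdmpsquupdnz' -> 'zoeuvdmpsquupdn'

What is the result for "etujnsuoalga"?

Each output is the input with this applied: move the last character to the front.
Doing the same to "etujnsuoalga": "aetujnsuoalg".

aetujnsuoalg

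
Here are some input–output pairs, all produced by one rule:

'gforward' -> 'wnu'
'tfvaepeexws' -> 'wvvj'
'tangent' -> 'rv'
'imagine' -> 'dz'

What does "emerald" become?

Each output is the input with this applied: keep one character in every 3, starting at position 2 (positions 2nd, 5th, 8th, ...), then shift every letter 9 places backward in the alphabet (wrapping around).
Starting from "emerald": after the first operation, "ma"; after the second, "dr".

dr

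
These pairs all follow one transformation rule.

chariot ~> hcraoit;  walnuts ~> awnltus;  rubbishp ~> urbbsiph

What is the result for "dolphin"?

The transformation: swap each adjacent pair of characters (1↔2, 3↔4, ...).
"dolphin" → "odplihn".

odplihn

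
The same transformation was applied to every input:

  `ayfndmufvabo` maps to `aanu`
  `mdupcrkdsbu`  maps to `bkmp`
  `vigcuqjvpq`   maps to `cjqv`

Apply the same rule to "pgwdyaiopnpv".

dinp

The pattern: keep one character in every 3, starting at position 1 (positions 1st, 4th, 7th, ...), then sort the characters into alphabetical order.
"pgwdyaiopnpv" → "pdin" → "dinp".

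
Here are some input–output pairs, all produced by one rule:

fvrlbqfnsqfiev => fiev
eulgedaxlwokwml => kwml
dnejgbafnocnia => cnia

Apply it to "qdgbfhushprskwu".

What's happening: keep only the last 4 characters.
Applying that to "qdgbfhushprskwu" gives "skwu".

skwu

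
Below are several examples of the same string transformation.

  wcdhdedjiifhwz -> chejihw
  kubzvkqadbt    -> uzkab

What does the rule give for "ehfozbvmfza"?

hobmz

The pattern: swap the first and last characters, then keep every other character starting from the second (positions 2nd, 4th, 6th, ...).
For "ehfozbvmfza", step one produces "ahfozbvmfze"; step two turns that into "hobmz".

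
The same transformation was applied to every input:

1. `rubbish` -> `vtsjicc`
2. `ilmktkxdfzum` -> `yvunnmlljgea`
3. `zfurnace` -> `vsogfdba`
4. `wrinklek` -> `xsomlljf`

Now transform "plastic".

What's happening: shift every letter 1 place forward in the alphabet (wrapping around), then sort the characters into reverse alphabetical order.
Working it through for "plastic": intermediate "qmbtujd", final "utqmjdb".

utqmjdb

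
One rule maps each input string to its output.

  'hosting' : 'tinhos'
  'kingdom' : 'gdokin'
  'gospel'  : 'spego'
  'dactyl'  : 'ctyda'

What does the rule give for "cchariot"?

Rule — delete the last character, then move the last 3 characters to the front (rotate right by 3).
Applying both steps to "cchariot": "cchario", then "rioccha".

rioccha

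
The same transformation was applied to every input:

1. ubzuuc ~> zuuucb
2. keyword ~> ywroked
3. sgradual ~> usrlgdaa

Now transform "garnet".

The transformation: sort the characters into reverse alphabetical order.
On "garnet" that produces "trngea".

trngea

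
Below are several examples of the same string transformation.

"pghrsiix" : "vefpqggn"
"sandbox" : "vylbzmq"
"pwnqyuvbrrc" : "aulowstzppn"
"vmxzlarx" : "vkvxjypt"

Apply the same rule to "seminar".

Each output is the input with this applied: swap the first and last characters, then shift every letter 2 places backward in the alphabet (wrapping around).
Working it through for "seminar": intermediate "reminas", final "pckglyq".

pckglyq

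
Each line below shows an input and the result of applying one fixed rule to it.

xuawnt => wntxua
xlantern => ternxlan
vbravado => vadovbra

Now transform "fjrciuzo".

Rule — swap the front and back halves of the string.
Applying that to "fjrciuzo" gives "iuzofjrc".

iuzofjrc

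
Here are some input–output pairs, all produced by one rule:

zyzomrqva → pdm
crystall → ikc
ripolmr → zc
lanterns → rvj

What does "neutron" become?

vi

The transformation: shift every letter 9 places backward in the alphabet (wrapping around), then keep one character in every 3, starting at position 2 (positions 2nd, 5th, 8th, ...).
Applying both steps to "neutron": "evlkife", then "vi".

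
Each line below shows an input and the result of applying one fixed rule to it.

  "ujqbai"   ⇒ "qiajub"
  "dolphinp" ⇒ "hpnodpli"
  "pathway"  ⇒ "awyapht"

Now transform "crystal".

The rule is to swap each adjacent pair of characters (1↔2, 3↔4, ...), then move the last 3 characters to the front (rotate right by 3).
"crystal" → "rcsyatl" → "atlrcsy".

atlrcsy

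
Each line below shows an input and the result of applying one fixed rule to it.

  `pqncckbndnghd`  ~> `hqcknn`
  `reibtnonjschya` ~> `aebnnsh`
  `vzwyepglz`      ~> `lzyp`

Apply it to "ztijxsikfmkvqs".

stjskmv

In each case the input is transformed by: keep every other character starting from the second (positions 2nd, 4th, 6th, ...), then move the last character to the front.
On "ztijxsikfmkvqs" that produces "stjskmv".
(Check on "reibtnonjschya": → "ebnnsha" → "aebnnsh" ✓)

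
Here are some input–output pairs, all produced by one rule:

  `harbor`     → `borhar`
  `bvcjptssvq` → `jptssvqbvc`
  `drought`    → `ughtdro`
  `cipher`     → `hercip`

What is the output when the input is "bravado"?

vadobra

The rule is to move the first 3 characters to the end (rotate left by 3).
So "bravado" becomes "vadobra".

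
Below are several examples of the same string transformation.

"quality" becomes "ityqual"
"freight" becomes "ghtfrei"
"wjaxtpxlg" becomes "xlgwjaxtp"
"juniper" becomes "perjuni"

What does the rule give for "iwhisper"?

Each output is the input with this applied: move the last 3 characters to the front (rotate right by 3).
"iwhisper" → "periwhis".

periwhis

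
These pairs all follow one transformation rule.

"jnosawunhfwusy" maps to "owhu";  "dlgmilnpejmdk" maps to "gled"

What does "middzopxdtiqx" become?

dodq

What's happening: keep one character in every 3, starting at position 3 (positions 3rd, 6th, 9th, ...).
Applying that to "middzopxdtiqx" gives "dodq".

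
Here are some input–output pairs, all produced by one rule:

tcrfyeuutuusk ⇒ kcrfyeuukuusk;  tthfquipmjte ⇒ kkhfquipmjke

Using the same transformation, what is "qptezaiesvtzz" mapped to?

qpkezaiesvkzz

Each output is the input with this applied: replace every "t" with "k".
For "qptezaiesvtzz" the result is "qpkezaiesvkzz".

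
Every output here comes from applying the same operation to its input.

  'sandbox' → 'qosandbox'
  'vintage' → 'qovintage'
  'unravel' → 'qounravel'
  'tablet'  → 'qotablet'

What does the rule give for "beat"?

qobeat

Looking at the pairs, the operation is to prepend "qo".
For "beat" the result is "qobeat".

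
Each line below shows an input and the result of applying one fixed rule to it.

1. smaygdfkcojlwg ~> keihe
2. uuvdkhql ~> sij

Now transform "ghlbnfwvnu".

flt

In each case the input is transformed by: keep one character in every 3, starting at position 2 (positions 2nd, 5th, 8th, ...), then shift every letter 2 places backward in the alphabet (wrapping around).
Starting from "ghlbnfwvnu": after the first operation, "hnv"; after the second, "flt".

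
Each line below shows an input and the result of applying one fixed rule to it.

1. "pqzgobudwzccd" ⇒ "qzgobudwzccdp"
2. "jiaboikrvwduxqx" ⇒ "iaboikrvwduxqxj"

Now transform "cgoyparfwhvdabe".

In each case the input is transformed by: move the first character to the end.
Doing the same to "cgoyparfwhvdabe": "goyparfwhvdabec".

goyparfwhvdabec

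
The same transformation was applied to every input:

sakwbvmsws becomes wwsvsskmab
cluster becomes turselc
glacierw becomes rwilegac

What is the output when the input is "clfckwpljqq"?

qwpqlljkcfc

What's happening: sort the characters into reverse alphabetical order, then swap each adjacent pair of characters (1↔2, 3↔4, ...).
For "clfckwpljqq", step one produces "wqqpllkjfcc"; step two turns that into "qwpqlljkcfc".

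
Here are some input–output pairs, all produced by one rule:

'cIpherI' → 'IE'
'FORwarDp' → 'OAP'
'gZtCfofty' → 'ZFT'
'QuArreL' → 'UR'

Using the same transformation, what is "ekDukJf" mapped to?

KK

The pattern: keep one character in every 3, starting at position 2 (positions 2nd, 5th, 8th, ...), then convert every letter to uppercase.
Working it through for "ekDukJf": intermediate "kk", final "KK".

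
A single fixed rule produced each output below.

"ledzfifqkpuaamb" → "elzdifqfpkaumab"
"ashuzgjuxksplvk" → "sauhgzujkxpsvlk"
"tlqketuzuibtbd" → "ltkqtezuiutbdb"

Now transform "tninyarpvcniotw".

ntniayprcvintow

What's happening: swap each adjacent pair of characters (1↔2, 3↔4, ...).
"tninyarpvcniotw" → "ntniayprcvintow".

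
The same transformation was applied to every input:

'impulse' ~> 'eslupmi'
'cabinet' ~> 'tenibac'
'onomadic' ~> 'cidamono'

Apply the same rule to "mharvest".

tsevrahm

The rule is to reverse the string.
So "mharvest" becomes "tsevrahm".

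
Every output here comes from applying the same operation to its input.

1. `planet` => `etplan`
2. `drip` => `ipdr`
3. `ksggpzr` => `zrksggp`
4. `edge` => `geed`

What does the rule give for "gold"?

ldgo

Rule — move the last 2 characters to the front (rotate right by 2).
For "gold" the result is "ldgo".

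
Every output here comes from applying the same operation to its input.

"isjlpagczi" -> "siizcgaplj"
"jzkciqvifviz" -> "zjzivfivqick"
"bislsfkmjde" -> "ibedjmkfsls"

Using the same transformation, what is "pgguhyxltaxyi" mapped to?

gpiyxatlxyhug

The rule is to reverse the string, then move the last 2 characters to the front (rotate right by 2).
Starting from "pgguhyxltaxyi": after the first operation, "iyxatlxyhuggp"; after the second, "gpiyxatlxyhug".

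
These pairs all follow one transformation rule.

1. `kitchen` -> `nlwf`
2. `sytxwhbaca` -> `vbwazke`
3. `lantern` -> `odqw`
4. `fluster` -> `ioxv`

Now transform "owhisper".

Rule — delete the last 3 characters, then shift every letter 3 places forward in the alphabet (wrapping around).
Working it through for "owhisper": intermediate "owhis", final "rzklv".
(Check on "sytxwhbaca": → "sytxwhb" → "vbwazke" ✓)

rzklv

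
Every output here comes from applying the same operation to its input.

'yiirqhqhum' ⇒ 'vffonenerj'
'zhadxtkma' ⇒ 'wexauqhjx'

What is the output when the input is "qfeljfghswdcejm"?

ncbigcdeptazbgj

Each output is the input with this applied: shift every letter 3 places backward in the alphabet (wrapping around).
Doing the same to "qfeljfghswdcejm": "ncbigcdeptazbgj".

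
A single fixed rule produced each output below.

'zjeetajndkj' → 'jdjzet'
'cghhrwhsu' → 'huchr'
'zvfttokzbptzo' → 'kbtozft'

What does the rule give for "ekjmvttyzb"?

What's happening: keep every other character starting from the first (positions 1st, 3rd, 5th, ...), then move the first 3 characters to the end (rotate left by 3).
Starting from "ekjmvttyzb": after the first operation, "ejvtz"; after the second, "tzejv".
(Check on "zjeetajndkj": → "zetjdj" → "jdjzet" ✓)

tzejv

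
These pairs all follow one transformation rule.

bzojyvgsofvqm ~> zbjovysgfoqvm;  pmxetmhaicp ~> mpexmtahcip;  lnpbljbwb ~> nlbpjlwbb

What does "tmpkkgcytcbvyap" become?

Each output is the input with this applied: swap each adjacent pair of characters (1↔2, 3↔4, ...).
Doing the same to "tmpkkgcytcbvyap": "mtkpgkycctvbayp".

mtkpgkycctvbayp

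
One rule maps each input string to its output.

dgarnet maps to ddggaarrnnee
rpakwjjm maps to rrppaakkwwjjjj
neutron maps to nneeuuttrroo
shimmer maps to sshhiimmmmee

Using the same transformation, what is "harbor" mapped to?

The transformation: delete the last character, then double every character.
Applying both steps to "harbor": "harbo", then "hhaarrbboo".

hhaarrbboo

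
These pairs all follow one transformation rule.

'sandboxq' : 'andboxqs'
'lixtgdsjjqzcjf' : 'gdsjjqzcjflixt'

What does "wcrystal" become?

Rule — swap the front and back halves of the string, then move the last 3 characters to the front (rotate right by 3).
Working it through for "wcrystal": intermediate "stalwcry", final "crystalw".

crystalw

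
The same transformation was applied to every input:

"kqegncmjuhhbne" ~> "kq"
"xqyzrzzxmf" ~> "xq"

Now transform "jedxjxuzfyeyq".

je

The transformation: keep only the first 2 characters.
Doing the same to "jedxjxuzfyeyq": "je".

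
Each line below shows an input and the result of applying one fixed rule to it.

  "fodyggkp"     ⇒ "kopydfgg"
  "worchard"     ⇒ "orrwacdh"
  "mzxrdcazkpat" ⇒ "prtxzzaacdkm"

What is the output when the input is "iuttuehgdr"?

rttuudeghi

Looking at the pairs, the operation is to sort the characters into alphabetical order, then swap the front and back halves of the string.
"iuttuehgdr" → "deghirttuu" → "rttuudeghi".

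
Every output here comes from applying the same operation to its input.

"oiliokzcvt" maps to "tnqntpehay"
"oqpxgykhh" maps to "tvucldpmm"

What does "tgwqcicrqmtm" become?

Rule — shift every letter 5 places forward in the alphabet (wrapping around).
On "tgwqcicrqmtm" that produces "ylbvhnhwvryr".

ylbvhnhwvryr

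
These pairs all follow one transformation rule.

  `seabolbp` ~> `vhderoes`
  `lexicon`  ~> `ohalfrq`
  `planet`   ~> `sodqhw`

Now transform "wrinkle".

zulqnoh

The transformation: shift every letter 3 places forward in the alphabet (wrapping around).
On "wrinkle" that produces "zulqnoh".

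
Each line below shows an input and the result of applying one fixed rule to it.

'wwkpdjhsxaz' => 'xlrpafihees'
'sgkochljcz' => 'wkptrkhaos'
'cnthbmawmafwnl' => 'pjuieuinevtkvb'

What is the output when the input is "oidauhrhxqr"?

icpzpfyzwql

The transformation: move the first 3 characters to the end (rotate left by 3), then shift every letter 8 places forward in the alphabet (wrapping around).
Working it through for "oidauhrhxqr": intermediate "auhrhxqroid", final "icpzpfyzwql".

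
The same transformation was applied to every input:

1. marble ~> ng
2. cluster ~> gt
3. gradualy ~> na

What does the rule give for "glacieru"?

Each output is the input with this applied: shift every letter 2 places forward in the alphabet (wrapping around), then keep only the last 2 characters.
For "glacieru", step one produces "incekgtw"; step two turns that into "tw".

tw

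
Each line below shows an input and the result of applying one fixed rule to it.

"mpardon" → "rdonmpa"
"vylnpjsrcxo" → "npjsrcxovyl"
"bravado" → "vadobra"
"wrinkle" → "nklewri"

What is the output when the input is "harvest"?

vesthar

The transformation: move the first 3 characters to the end (rotate left by 3).
On "harvest" that produces "vesthar".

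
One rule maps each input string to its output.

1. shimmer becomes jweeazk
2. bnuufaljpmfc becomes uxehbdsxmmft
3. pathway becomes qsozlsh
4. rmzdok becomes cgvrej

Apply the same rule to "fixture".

wjmlpax

The transformation: shift every letter 8 places backward in the alphabet (wrapping around), then reverse the string.
Applying both steps to "fixture": "xaplmjw", then "wjmlpax".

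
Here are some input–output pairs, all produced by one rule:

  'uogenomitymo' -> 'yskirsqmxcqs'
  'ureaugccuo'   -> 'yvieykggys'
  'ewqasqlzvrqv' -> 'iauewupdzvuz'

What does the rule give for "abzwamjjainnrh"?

Each output is the input with this applied: shift every letter 4 places forward in the alphabet (wrapping around).
For "abzwamjjainnrh" the result is "efdaeqnnemrrvl".

efdaeqnnemrrvl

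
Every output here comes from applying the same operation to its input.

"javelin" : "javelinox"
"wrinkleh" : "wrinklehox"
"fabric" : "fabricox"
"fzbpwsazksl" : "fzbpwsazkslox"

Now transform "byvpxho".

Each output is the input with this applied: append "ox".
On "byvpxho" that produces "byvpxhoox".

byvpxhoox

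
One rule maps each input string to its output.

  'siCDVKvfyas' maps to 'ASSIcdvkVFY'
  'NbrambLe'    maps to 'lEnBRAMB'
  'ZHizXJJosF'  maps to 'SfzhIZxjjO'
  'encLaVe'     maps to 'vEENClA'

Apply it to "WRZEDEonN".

What's happening: move the last 2 characters to the front (rotate right by 2), then flip the case of every letter.
"WRZEDEonN" → "nNWRZEDEo" → "NnwrzedeO".

NnwrzedeO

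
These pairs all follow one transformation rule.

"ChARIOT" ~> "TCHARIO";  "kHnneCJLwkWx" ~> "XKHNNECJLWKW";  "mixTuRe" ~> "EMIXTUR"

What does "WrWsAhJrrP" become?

PWRWSAHJRR

Each output is the input with this applied: move the last character to the front, then convert every letter to uppercase.
For "WrWsAhJrrP", step one produces "PWrWsAhJrr"; step two turns that into "PWRWSAHJRR".
(Check on "ChARIOT": → "TChARIO" → "TCHARIO" ✓)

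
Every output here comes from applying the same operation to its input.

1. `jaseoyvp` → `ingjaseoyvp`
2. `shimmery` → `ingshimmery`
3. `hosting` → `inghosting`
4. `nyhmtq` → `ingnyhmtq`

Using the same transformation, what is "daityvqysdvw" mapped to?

Looking at the pairs, the operation is to prepend "ing".
So "daityvqysdvw" becomes "ingdaityvqysdvw".

ingdaityvqysdvw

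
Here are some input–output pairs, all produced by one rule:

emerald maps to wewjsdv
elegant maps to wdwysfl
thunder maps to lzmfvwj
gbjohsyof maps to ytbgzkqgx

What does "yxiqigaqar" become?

The transformation: shift every letter 8 places backward in the alphabet (wrapping around).
So "yxiqigaqar" becomes "qpaiaysisj".

qpaiaysisj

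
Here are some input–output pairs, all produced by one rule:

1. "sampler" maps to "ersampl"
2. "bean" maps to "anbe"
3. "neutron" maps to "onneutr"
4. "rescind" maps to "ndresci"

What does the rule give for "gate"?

Rule — move the last 2 characters to the front (rotate right by 2).
Doing the same to "gate": "tega".

tega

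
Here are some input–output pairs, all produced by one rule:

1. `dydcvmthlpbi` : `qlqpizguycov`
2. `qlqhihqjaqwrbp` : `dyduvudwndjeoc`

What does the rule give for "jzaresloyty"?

The transformation: shift every letter 13 places forward in the alphabet (wrapping around) — i.e. ROT13.
On "jzaresloyty" that produces "wmnerfyblgl".

wmnerfyblgl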